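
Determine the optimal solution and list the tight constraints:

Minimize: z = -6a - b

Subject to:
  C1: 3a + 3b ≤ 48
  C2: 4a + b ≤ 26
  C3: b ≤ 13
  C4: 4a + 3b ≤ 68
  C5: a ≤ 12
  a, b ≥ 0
Optimal: a = 6.5, b = 0
Slack at optimum:
  C1: slack = 28.5
  C2: slack = 0 (binding)
  C3: slack = 13
  C4: slack = 42
  C5: slack = 5.5
  a ≥ 0: a = 6.5
  b ≥ 0: b = 0 (binding)
Binding constraints: C2, b ≥ 0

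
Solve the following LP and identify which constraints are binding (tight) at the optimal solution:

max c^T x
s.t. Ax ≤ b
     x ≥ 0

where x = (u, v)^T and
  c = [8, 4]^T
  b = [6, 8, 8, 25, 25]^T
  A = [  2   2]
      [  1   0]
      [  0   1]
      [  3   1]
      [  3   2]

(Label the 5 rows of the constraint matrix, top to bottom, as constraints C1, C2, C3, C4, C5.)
Optimal: u = 3, v = 0
Slack at optimum:
  C1: slack = 0 (binding)
  C2: slack = 5
  C3: slack = 8
  C4: slack = 16
  C5: slack = 16
  u ≥ 0: u = 3
  v ≥ 0: v = 0 (binding)
Binding constraints: C1, v ≥ 0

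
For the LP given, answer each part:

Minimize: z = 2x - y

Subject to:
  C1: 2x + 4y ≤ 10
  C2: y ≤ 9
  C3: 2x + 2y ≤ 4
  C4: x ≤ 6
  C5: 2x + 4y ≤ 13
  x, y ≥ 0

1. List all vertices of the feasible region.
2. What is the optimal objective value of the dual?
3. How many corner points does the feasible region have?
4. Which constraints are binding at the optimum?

1. (0, 0), (2, 0), (0, 2)
2. -2 (by strong duality, equal to the primal optimum)
3. 3
4. C3, x ≥ 0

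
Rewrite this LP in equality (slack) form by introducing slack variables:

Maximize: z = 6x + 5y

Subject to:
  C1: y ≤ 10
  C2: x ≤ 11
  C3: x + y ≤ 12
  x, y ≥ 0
max z = 6x + 5y

s.t.
  y + s1 = 10
  x + s2 = 11
  x + y + s3 = 12
  x, y, s1, s2, s3 ≥ 0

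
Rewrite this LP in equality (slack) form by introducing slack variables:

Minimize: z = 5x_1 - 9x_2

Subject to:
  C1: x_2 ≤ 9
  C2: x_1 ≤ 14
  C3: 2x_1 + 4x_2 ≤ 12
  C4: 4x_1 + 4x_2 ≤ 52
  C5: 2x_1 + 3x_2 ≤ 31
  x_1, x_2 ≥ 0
min z = 5x_1 - 9x_2

s.t.
  x_2 + s1 = 9
  x_1 + s2 = 14
  2x_1 + 4x_2 + s3 = 12
  4x_1 + 4x_2 + s4 = 52
  2x_1 + 3x_2 + s5 = 31
  x_1, x_2, s1, s2, s3, s4, s5 ≥ 0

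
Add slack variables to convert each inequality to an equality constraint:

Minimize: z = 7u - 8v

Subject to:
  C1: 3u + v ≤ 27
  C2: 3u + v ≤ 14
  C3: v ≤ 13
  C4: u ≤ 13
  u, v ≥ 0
min z = 7u - 8v

s.t.
  3u + v + s1 = 27
  3u + v + s2 = 14
  v + s3 = 13
  u + s4 = 13
  u, v, s1, s2, s3, s4 ≥ 0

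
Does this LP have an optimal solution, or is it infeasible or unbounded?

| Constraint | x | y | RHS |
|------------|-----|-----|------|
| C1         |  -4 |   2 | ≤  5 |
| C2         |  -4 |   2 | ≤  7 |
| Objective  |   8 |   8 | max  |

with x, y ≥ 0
Feasible point: (0, 0) satisfies every constraint, so the LP is feasible.
Direction d = (1, 0): for each constraint row a, a·d ≤ 0 —
  (-4)(1) + (2)(0) = -4 ≤ 0
  (-4)(1) + (2)(0) = -4 ≤ 0
and d ≥ 0, so (0, 0) + t·d stays feasible for every t ≥ 0. Along this ray z = 8x + 8y changes by 8 per unit t, so z → +∞.

Unbounded: there is a feasible ray along which z → +∞.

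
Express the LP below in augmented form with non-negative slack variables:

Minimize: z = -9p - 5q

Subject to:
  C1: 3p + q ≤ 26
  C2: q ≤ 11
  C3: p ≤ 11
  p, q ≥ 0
min z = -9p - 5q

s.t.
  3p + q + s1 = 26
  q + s2 = 11
  p + s3 = 11
  p, q, s1, s2, s3 ≥ 0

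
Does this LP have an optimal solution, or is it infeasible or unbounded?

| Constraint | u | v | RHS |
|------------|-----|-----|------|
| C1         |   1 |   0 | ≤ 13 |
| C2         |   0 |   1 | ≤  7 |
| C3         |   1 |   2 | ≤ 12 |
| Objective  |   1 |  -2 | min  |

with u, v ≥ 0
The point (0, 6) satisfies every constraint, so the LP is feasible; the constraints give u ≤ 13 and v ≤ 7, which with u, v ≥ 0 keep the feasible region inside a bounded box. A feasible, bounded LP attains a finite optimum at a vertex.

Feasible with finite optimum z* = -12 at (0, 6).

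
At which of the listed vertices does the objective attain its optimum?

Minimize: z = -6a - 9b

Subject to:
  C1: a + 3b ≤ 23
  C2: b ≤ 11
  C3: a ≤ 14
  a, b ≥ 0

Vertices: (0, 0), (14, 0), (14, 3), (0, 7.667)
Evaluating z = -6a - 9b at each vertex:
  (0, 0): z = 0
  (14, 0): z = -84
  (14, 3): z = -111
  (0, 7.667): z = -69

The smallest value is z = -111, attained at (14, 3).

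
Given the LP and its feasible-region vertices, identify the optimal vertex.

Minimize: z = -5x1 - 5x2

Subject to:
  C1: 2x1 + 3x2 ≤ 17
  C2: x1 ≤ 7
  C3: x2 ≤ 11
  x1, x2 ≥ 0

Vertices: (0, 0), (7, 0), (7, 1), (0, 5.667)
Evaluating z = -5x1 - 5x2 at each vertex:
  (0, 0): z = 0
  (7, 0): z = -35
  (7, 1): z = -40
  (0, 5.667): z = -28.33

The smallest value is z = -40, attained at (7, 1).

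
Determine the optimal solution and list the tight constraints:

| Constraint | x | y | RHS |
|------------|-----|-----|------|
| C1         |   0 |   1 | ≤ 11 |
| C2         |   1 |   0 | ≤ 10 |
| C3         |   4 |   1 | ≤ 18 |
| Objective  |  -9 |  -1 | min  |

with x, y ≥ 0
Optimal: x = 4.5, y = 0
Slack at optimum:
  C1: slack = 11
  C2: slack = 5.5
  C3: slack = 0 (binding)
  x ≥ 0: x = 4.5
  y ≥ 0: y = 0 (binding)
Binding constraints: C3, y ≥ 0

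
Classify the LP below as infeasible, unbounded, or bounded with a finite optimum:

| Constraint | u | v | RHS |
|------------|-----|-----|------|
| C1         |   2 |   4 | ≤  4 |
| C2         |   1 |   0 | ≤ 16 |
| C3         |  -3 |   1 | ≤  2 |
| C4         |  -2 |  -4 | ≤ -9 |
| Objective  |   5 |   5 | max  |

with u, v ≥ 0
C1 requires 2u + 4v ≤ 4, while C4 (-2u - 4v ≤ -9) is equivalent to 2u + 4v ≥ 9. Together they would need 9 ≤ 2u + 4v ≤ 4, which is impossible since 9 > 4. No point satisfies all constraints.

The feasible region is empty; the LP is infeasible.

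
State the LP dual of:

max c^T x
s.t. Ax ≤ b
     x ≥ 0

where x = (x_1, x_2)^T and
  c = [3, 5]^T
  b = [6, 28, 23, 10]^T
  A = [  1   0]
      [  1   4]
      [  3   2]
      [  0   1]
Minimize: z = 6y1 + 28y2 + 23y3 + 10y4

Subject to:
  C1: -y1 - y2 - 3y3 ≤ -3
  C2: -4y2 - 2y3 - y4 ≤ -5
  y1, y2, y3, y4 ≥ 0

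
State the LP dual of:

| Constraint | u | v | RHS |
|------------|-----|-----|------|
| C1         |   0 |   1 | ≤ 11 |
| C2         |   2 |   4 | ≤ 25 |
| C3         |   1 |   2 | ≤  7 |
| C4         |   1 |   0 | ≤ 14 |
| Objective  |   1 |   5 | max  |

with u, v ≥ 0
Minimize: z = 11y1 + 25y2 + 7y3 + 14y4

Subject to:
  C1: -2y2 - y3 - y4 ≤ -1
  C2: -y1 - 4y2 - 2y3 ≤ -5
  y1, y2, y3, y4 ≥ 0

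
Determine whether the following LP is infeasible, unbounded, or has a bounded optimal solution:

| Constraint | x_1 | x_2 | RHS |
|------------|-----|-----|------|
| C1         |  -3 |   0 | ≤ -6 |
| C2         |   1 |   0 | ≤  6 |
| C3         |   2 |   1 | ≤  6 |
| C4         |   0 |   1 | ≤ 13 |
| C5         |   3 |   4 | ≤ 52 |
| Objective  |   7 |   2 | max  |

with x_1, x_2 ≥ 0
The point (3, 0) satisfies every constraint, so the LP is feasible; the constraints give x_1 ≤ 6 and x_2 ≤ 13, which with x_1, x_2 ≥ 0 keep the feasible region inside a bounded box. A feasible, bounded LP attains a finite optimum at a vertex.

Bounded optimum: z* = 21 at (3, 0).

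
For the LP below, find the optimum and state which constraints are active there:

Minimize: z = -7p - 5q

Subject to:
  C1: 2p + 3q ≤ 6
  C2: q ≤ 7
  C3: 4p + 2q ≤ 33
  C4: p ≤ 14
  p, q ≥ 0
Optimal: p = 3, q = 0
Slack at optimum:
  C1: slack = 0 (binding)
  C2: slack = 7
  C3: slack = 21
  C4: slack = 11
  p ≥ 0: p = 3
  q ≥ 0: q = 0 (binding)
Binding constraints: C1, q ≥ 0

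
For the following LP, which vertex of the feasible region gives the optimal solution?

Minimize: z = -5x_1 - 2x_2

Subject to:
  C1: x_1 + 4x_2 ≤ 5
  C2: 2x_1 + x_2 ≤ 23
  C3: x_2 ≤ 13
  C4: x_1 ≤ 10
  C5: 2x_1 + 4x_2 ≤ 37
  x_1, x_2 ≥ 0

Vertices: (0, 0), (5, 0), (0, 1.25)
Evaluating z = -5x_1 - 2x_2 at each vertex:
  (0, 0): z = 0
  (5, 0): z = -25
  (0, 1.25): z = -2.5

The smallest value is z = -25, attained at (5, 0).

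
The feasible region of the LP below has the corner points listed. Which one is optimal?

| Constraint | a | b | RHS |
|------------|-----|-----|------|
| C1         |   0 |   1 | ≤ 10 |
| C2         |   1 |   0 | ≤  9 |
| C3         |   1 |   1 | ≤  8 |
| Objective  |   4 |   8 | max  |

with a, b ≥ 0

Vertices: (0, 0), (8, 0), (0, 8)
(0, 8) with z = 64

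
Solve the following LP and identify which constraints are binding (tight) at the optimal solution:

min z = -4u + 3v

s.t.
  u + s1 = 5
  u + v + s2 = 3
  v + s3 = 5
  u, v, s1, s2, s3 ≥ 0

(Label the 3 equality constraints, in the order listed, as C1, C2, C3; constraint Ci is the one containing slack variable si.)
Optimal: u = 3, v = 0
Slack at optimum:
  C1: slack = 2
  C2: slack = 0 (binding)
  C3: slack = 5
  u ≥ 0: u = 3
  v ≥ 0: v = 0 (binding)
Binding constraints: C2, v ≥ 0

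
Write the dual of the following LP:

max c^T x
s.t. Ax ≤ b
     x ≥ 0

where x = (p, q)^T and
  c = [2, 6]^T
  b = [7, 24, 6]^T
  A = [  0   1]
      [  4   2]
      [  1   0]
Minimize: z = 7y1 + 24y2 + 6y3

Subject to:
  C1: -4y2 - y3 ≤ -2
  C2: -y1 - 2y2 ≤ -6
  y1, y2, y3 ≥ 0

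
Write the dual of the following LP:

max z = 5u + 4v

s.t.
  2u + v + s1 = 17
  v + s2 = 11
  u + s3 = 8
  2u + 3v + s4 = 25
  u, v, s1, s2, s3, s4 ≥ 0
Minimize: z = 17y1 + 11y2 + 8y3 + 25y4

Subject to:
  C1: -2y1 - y3 - 2y4 ≤ -5
  C2: -y1 - y2 - 3y4 ≤ -4
  y1, y2, y3, y4 ≥ 0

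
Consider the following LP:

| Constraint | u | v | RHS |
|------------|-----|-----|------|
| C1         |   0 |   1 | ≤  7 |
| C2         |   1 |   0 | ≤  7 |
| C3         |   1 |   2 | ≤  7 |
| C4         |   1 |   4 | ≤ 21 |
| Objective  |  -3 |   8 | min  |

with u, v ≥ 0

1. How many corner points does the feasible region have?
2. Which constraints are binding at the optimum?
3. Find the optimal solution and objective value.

1. 3
2. C2, C3, v ≥ 0
3. u = 7, v = 0, z = -21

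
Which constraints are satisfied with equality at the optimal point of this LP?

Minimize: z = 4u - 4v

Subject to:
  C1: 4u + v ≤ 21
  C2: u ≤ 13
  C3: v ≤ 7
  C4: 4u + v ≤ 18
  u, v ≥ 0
Optimal: u = 0, v = 7
Binding: C3, u ≥ 0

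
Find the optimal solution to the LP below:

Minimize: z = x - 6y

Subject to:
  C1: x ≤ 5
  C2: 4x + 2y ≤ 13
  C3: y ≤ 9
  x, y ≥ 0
Each vertex is the intersection of two constraint boundaries that also satisfies all remaining constraints:
  x = 0 and y = 0 → (0, 0)
  4x + 2y = 13 and y = 0 → (3.25, 0)
  4x + 2y = 13 and x = 0 → (0, 6.5)

Evaluating z = x - 6y at each vertex:
  (0, 0): z = 0
  (3.25, 0): z = 3.25
  (0, 6.5): z = -39

The minimum is at (0, 6.5) with z = -39.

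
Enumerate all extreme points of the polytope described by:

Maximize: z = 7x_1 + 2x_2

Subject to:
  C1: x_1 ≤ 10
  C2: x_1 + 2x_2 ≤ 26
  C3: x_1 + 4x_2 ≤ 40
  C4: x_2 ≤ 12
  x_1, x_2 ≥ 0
Each vertex is the intersection of two constraint boundaries that also satisfies all remaining constraints:
  x_1 = 0 and x_2 = 0 → (0, 0)
  x_1 = 10 and x_2 = 0 → (10, 0)
  x_1 = 10 and x_1 + 4x_2 = 40 → (10, 7.5)
  x_1 + 4x_2 = 40 and x_1 = 0 → (0, 10)

Vertices: (0, 0), (10, 0), (10, 7.5), (0, 10)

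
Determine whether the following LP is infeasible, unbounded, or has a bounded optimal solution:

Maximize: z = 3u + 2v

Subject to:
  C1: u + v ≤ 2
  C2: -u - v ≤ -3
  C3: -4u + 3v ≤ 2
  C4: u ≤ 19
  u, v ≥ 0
C1 requires u + v ≤ 2, while C2 (-u - v ≤ -3) is equivalent to u + v ≥ 3. Together they would need 3 ≤ u + v ≤ 2, which is impossible since 3 > 2. No point satisfies all constraints.

Infeasible: no point satisfies all constraints simultaneously.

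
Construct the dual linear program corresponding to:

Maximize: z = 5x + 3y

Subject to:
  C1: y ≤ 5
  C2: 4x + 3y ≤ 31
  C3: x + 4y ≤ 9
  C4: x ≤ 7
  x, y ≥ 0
Minimize: z = 5y1 + 31y2 + 9y3 + 7y4

Subject to:
  C1: -4y2 - y3 - y4 ≤ -5
  C2: -y1 - 3y2 - 4y3 ≤ -3
  y1, y2, y3, y4 ≥ 0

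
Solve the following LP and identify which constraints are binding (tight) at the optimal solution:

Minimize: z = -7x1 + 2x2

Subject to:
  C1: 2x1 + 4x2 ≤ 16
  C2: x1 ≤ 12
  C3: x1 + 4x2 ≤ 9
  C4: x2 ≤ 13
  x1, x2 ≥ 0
Optimal: x1 = 8, x2 = 0
Slack at optimum:
  C1: slack = 0 (binding)
  C2: slack = 4
  C3: slack = 1
  C4: slack = 13
  x1 ≥ 0: x1 = 8
  x2 ≥ 0: x2 = 0 (binding)
Binding constraints: C1, x2 ≥ 0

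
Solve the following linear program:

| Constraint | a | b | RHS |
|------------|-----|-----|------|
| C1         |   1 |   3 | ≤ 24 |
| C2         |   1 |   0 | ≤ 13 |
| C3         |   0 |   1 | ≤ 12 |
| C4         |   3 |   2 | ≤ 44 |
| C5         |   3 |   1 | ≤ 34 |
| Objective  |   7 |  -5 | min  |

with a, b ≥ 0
a = 0, b = 8, z = -40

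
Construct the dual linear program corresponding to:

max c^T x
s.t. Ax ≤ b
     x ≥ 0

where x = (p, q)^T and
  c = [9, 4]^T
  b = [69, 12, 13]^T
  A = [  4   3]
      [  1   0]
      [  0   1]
Minimize: z = 69y1 + 12y2 + 13y3

Subject to:
  C1: -4y1 - y2 ≤ -9
  C2: -3y1 - y3 ≤ -4
  y1, y2, y3 ≥ 0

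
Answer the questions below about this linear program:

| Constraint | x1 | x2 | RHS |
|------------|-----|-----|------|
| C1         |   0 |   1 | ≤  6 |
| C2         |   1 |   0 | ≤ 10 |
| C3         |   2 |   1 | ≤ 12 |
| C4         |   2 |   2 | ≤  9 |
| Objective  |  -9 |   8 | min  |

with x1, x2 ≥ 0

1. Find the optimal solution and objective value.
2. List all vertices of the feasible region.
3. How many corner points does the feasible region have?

1. x1 = 4.5, x2 = 0, z = -40.5
2. (0, 0), (4.5, 0), (0, 4.5)
3. 3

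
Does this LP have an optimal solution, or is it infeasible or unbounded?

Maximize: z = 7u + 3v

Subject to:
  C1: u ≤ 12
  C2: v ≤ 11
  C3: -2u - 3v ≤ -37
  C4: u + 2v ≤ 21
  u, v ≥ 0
The point (12, 4.5) satisfies every constraint, so the LP is feasible; the constraints give u ≤ 12 and v ≤ 11, which with u, v ≥ 0 keep the feasible region inside a bounded box. A feasible, bounded LP attains a finite optimum at a vertex.

Evaluating z = 7u + 3v at each vertex:
  (12, 4.333): z = 97
  (12, 4.5): z = 97.5
  (11, 5): z = 92

Feasible with finite optimum z* = 97.5 at (12, 4.5).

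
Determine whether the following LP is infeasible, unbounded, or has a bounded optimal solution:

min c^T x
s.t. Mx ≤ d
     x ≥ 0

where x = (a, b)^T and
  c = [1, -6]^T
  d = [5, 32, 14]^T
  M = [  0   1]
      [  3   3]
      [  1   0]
The point (0, 5) satisfies every constraint, so the LP is feasible; the constraints give a ≤ 14 and b ≤ 5, which with a, b ≥ 0 keep the feasible region inside a bounded box. A feasible, bounded LP attains a finite optimum at a vertex.

Evaluating z = a - 6b at each vertex:
  (0, 0): z = 0
  (10.67, 0): z = 10.67
  (5.667, 5): z = -24.33
  (0, 5): z = -30

Feasible with finite optimum z* = -30 at (0, 5).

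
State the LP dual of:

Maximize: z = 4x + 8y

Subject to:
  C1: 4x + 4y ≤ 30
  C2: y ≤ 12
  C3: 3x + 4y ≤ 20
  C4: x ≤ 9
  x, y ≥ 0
Minimize: z = 30y1 + 12y2 + 20y3 + 9y4

Subject to:
  C1: -4y1 - 3y3 - y4 ≤ -4
  C2: -4y1 - y2 - 4y3 ≤ -8
  y1, y2, y3, y4 ≥ 0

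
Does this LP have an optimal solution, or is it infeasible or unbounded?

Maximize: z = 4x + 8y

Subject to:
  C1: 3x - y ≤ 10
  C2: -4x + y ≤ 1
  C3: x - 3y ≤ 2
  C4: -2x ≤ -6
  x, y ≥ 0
Feasible point: (3, 1) satisfies every constraint, so the LP is feasible.
Direction d = (1, 3): for each constraint row a, a·d ≤ 0 —
  (3)(1) + (-1)(3) = 0 ≤ 0
  (-4)(1) + (1)(3) = -1 ≤ 0
  (1)(1) + (-3)(3) = -8 ≤ 0
  (-2)(1) + (0)(3) = -2 ≤ 0
and d ≥ 0, so (3, 1) + t·d stays feasible for every t ≥ 0. Along this ray z = 4x + 8y changes by 28 per unit t, so z → +∞.

The LP is unbounded; z can be made arbitrarily large.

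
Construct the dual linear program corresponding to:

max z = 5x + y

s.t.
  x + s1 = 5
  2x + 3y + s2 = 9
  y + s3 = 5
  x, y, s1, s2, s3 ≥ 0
Minimize: z = 5y1 + 9y2 + 5y3

Subject to:
  C1: -y1 - 2y2 ≤ -5
  C2: -3y2 - y3 ≤ -1
  y1, y2, y3 ≥ 0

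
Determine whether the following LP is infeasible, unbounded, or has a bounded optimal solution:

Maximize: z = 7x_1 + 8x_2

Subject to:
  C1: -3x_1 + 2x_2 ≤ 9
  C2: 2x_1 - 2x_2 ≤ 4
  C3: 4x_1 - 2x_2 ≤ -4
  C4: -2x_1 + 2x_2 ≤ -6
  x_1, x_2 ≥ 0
C2 requires 2x_1 - 2x_2 ≤ 4, while C4 (-2x_1 + 2x_2 ≤ -6) is equivalent to 2x_1 - 2x_2 ≥ 6. Together they would need 6 ≤ 2x_1 - 2x_2 ≤ 4, which is impossible since 6 > 4. No point satisfies all constraints.

Infeasible — the constraint set is empty.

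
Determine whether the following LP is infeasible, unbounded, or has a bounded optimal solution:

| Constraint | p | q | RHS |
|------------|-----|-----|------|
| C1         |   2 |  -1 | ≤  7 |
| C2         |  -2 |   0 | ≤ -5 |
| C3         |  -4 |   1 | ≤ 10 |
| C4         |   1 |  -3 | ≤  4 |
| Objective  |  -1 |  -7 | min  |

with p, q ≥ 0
Feasible point: (3, 0) satisfies every constraint, so the LP is feasible.
Direction d = (1, 2): for each constraint row a, a·d ≤ 0 —
  (2)(1) + (-1)(2) = 0 ≤ 0
  (-2)(1) + (0)(2) = -2 ≤ 0
  (-4)(1) + (1)(2) = -2 ≤ 0
  (1)(1) + (-3)(2) = -5 ≤ 0
and d ≥ 0, so (3, 0) + t·d stays feasible for every t ≥ 0. Along this ray z = -p - 7q changes by -15 per unit t, so z → −∞.

The LP is unbounded; z can be made arbitrarily small.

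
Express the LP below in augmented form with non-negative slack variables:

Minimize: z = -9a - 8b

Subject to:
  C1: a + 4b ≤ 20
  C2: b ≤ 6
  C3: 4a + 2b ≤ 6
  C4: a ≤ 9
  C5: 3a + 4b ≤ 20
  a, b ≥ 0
min z = -9a - 8b

s.t.
  a + 4b + s1 = 20
  b + s2 = 6
  4a + 2b + s3 = 6
  a + s4 = 9
  3a + 4b + s5 = 20
  a, b, s1, s2, s3, s4, s5 ≥ 0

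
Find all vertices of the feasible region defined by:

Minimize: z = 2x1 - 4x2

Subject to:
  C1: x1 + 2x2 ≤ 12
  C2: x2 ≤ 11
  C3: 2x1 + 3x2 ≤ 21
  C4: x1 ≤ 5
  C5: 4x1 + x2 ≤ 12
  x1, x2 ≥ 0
Each vertex is the intersection of two constraint boundaries that also satisfies all remaining constraints:
  x1 = 0 and x2 = 0 → (0, 0)
  4x1 + x2 = 12 and x2 = 0 → (3, 0)
  x1 + 2x2 = 12 and 4x1 + x2 = 12 → (1.714, 5.143)
  x1 + 2x2 = 12 and x1 = 0 → (0, 6)

Vertices: (0, 0), (3, 0), (1.714, 5.143), (0, 6)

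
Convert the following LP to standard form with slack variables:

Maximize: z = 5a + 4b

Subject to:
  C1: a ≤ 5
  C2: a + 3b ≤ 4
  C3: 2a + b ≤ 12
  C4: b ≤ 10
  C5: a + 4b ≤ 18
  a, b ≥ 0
max z = 5a + 4b

s.t.
  a + s1 = 5
  a + 3b + s2 = 4
  2a + b + s3 = 12
  b + s4 = 10
  a + 4b + s5 = 18
  a, b, s1, s2, s3, s4, s5 ≥ 0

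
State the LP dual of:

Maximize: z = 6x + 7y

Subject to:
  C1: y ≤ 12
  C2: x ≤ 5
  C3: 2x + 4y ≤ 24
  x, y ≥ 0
Minimize: z = 12y1 + 5y2 + 24y3

Subject to:
  C1: -y2 - 2y3 ≤ -6
  C2: -y1 - 4y3 ≤ -7
  y1, y2, y3 ≥ 0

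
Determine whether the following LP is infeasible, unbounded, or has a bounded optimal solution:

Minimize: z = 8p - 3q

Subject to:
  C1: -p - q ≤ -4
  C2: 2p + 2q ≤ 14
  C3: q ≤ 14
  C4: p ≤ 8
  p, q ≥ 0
The point (0, 7) satisfies every constraint, so the LP is feasible; the constraints give p ≤ 8 and q ≤ 14, which with p, q ≥ 0 keep the feasible region inside a bounded box. A feasible, bounded LP attains a finite optimum at a vertex.

Evaluating z = 8p - 3q at each vertex:
  (4, 0): z = 32
  (7, 0): z = 56
  (0, 7): z = -21
  (0, 4): z = -12

Feasible with finite optimum z* = -21 at (0, 7).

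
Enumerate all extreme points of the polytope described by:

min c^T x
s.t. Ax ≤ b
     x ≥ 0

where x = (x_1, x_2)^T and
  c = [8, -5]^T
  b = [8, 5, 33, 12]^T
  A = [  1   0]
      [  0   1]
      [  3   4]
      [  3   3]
Each vertex is the intersection of two constraint boundaries that also satisfies all remaining constraints:
  x_1 = 0 and x_2 = 0 → (0, 0)
  3x_1 + 3x_2 = 12 and x_2 = 0 → (4, 0)
  3x_1 + 3x_2 = 12 and x_1 = 0 → (0, 4)

Vertices: (0, 0), (4, 0), (0, 4)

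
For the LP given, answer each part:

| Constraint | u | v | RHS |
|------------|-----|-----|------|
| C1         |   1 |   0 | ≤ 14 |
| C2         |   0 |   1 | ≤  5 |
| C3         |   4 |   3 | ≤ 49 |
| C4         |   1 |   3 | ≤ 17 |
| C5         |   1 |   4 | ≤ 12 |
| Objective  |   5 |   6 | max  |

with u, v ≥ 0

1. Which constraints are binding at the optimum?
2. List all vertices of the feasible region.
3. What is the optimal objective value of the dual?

1. C5, v ≥ 0
2. (0, 0), (12, 0), (0, 3)
3. 60 (by strong duality, equal to the primal optimum)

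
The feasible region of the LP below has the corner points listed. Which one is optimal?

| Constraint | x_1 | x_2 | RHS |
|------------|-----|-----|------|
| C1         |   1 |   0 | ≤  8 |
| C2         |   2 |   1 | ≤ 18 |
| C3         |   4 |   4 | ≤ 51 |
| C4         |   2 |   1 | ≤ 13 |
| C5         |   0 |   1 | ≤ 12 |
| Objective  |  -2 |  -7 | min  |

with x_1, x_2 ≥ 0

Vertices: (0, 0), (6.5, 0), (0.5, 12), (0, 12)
(0.5, 12) with z = -85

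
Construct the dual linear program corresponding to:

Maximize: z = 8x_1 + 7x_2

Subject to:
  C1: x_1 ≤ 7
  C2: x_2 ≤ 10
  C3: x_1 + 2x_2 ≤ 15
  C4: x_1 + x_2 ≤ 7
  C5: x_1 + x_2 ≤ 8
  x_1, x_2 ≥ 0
Minimize: z = 7y1 + 10y2 + 15y3 + 7y4 + 8y5

Subject to:
  C1: -y1 - y3 - y4 - y5 ≤ -8
  C2: -y2 - 2y3 - y4 - y5 ≤ -7
  y1, y2, y3, y4, y5 ≥ 0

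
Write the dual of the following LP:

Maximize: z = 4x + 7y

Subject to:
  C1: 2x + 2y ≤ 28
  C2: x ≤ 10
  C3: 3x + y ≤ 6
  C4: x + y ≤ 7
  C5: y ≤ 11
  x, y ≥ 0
Minimize: z = 28y1 + 10y2 + 6y3 + 7y4 + 11y5

Subject to:
  C1: -2y1 - y2 - 3y3 - y4 ≤ -4
  C2: -2y1 - y3 - y4 - y5 ≤ -7
  y1, y2, y3, y4, y5 ≥ 0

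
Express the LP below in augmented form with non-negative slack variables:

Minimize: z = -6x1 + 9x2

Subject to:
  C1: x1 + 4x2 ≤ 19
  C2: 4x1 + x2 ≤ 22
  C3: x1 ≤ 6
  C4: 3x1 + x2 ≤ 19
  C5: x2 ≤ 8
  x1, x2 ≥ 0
min z = -6x1 + 9x2

s.t.
  x1 + 4x2 + s1 = 19
  4x1 + x2 + s2 = 22
  x1 + s3 = 6
  3x1 + x2 + s4 = 19
  x2 + s5 = 8
  x1, x2, s1, s2, s3, s4, s5 ≥ 0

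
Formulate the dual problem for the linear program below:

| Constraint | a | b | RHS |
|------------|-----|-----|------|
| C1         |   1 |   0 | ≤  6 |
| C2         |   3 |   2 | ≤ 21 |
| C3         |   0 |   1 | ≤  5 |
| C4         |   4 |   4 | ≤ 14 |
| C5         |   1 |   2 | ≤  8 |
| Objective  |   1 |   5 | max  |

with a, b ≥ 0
Minimize: z = 6y1 + 21y2 + 5y3 + 14y4 + 8y5

Subject to:
  C1: -y1 - 3y2 - 4y4 - y5 ≤ -1
  C2: -2y2 - y3 - 4y4 - 2y5 ≤ -5
  y1, y2, y3, y4, y5 ≥ 0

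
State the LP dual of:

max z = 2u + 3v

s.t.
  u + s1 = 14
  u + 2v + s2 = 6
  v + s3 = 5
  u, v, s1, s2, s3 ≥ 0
Minimize: z = 14y1 + 6y2 + 5y3

Subject to:
  C1: -y1 - y2 ≤ -2
  C2: -2y2 - y3 ≤ -3
  y1, y2, y3 ≥ 0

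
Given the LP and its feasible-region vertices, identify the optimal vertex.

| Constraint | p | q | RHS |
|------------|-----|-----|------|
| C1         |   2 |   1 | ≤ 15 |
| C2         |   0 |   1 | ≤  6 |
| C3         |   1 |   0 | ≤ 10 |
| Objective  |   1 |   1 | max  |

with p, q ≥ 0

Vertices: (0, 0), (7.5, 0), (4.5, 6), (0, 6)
(4.5, 6) with z = 10.5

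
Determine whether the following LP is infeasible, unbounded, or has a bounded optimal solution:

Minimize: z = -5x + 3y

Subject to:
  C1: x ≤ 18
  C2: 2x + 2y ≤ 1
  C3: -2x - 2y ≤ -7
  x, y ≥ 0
C2 requires 2x + 2y ≤ 1, while C3 (-2x - 2y ≤ -7) is equivalent to 2x + 2y ≥ 7. Together they would need 7 ≤ 2x + 2y ≤ 1, which is impossible since 7 > 1. No point satisfies all constraints.

The feasible region is empty; the LP is infeasible.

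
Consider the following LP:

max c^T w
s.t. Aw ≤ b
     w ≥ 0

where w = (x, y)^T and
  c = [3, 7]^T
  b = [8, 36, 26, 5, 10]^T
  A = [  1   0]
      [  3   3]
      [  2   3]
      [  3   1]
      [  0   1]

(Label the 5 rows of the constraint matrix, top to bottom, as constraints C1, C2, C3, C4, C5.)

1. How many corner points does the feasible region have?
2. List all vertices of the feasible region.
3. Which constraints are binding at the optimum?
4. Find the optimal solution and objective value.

1. 3
2. (0, 0), (1.667, 0), (0, 5)
3. C4, x ≥ 0
4. x = 0, y = 5, z = 35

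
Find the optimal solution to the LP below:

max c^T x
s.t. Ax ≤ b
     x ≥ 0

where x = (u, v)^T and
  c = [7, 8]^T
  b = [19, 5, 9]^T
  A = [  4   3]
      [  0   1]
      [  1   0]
Each vertex is the intersection of two constraint boundaries that also satisfies all remaining constraints:
  u = 0 and v = 0 → (0, 0)
  4u + 3v = 19 and v = 0 → (4.75, 0)
  4u + 3v = 19 and v = 5 → (1, 5)
  v = 5 and u = 0 → (0, 5)

Evaluating z = 7u + 8v at each vertex:
  (0, 0): z = 0
  (4.75, 0): z = 33.25
  (1, 5): z = 47
  (0, 5): z = 40

The maximum is at (1, 5) with z = 47.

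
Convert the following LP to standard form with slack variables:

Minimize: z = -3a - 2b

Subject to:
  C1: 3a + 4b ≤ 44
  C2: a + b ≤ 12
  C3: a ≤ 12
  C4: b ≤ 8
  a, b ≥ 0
min z = -3a - 2b

s.t.
  3a + 4b + s1 = 44
  a + b + s2 = 12
  a + s3 = 12
  b + s4 = 8
  a, b, s1, s2, s3, s4 ≥ 0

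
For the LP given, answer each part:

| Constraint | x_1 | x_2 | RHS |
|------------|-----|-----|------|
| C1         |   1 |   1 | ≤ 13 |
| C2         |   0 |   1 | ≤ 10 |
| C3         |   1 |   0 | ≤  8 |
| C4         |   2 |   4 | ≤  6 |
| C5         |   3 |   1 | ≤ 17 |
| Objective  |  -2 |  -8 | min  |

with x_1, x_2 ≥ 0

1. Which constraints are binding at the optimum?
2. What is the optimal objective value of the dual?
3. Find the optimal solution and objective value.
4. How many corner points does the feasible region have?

1. C4, x_1 ≥ 0
2. -12 (by strong duality, equal to the primal optimum)
3. x_1 = 0, x_2 = 1.5, z = -12
4. 3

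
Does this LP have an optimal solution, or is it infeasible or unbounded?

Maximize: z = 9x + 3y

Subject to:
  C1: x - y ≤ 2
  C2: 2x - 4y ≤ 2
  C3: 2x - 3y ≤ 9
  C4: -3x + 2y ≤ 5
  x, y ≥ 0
Feasible point: (0, 0) satisfies every constraint, so the LP is feasible.
Direction d = (1, 1): for each constraint row a, a·d ≤ 0 —
  (1)(1) + (-1)(1) = 0 ≤ 0
  (2)(1) + (-4)(1) = -2 ≤ 0
  (2)(1) + (-3)(1) = -1 ≤ 0
  (-3)(1) + (2)(1) = -1 ≤ 0
and d ≥ 0, so (0, 0) + t·d stays feasible for every t ≥ 0. Along this ray z = 9x + 3y changes by 12 per unit t, so z → +∞.

Unbounded: there is a feasible ray along which z → +∞.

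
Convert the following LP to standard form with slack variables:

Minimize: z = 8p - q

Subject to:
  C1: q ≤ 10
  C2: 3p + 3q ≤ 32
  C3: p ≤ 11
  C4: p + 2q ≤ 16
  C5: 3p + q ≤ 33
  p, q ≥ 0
min z = 8p - q

s.t.
  q + s1 = 10
  3p + 3q + s2 = 32
  p + s3 = 11
  p + 2q + s4 = 16
  3p + q + s5 = 33
  p, q, s1, s2, s3, s4, s5 ≥ 0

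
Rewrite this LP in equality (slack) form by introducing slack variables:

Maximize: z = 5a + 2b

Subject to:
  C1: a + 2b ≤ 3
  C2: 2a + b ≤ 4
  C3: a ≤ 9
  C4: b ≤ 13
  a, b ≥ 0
max z = 5a + 2b

s.t.
  a + 2b + s1 = 3
  2a + b + s2 = 4
  a + s3 = 9
  b + s4 = 13
  a, b, s1, s2, s3, s4 ≥ 0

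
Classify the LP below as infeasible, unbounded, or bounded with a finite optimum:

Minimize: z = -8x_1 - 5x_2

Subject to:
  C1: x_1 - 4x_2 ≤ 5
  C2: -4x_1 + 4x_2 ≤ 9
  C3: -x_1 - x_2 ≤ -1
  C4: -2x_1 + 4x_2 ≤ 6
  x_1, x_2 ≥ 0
Feasible point: (0, 1) satisfies every constraint, so the LP is feasible.
Direction d = (4, 1): for each constraint row a, a·d ≤ 0 —
  (1)(4) + (-4)(1) = 0 ≤ 0
  (-4)(4) + (4)(1) = -12 ≤ 0
  (-1)(4) + (-1)(1) = -5 ≤ 0
  (-2)(4) + (4)(1) = -4 ≤ 0
and d ≥ 0, so (0, 1) + t·d stays feasible for every t ≥ 0. Along this ray z = -8x_1 - 5x_2 changes by -37 per unit t, so z → −∞.

Unbounded: there is a feasible ray along which z → −∞.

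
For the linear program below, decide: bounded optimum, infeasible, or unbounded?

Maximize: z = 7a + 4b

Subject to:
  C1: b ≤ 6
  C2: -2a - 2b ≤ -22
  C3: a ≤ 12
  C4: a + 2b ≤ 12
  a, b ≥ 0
The point (12, 0) satisfies every constraint, so the LP is feasible; the constraints give a ≤ 12 and b ≤ 6, which with a, b ≥ 0 keep the feasible region inside a bounded box. A feasible, bounded LP attains a finite optimum at a vertex.

Evaluating z = 7a + 4b at each vertex:
  (11, 0): z = 77
  (12, 0): z = 84
  (10, 1): z = 74

Bounded optimum: z* = 84 at (12, 0).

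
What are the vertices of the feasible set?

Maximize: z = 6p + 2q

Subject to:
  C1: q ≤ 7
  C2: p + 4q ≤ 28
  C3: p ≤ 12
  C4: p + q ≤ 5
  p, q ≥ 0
Each vertex is the intersection of two constraint boundaries that also satisfies all remaining constraints:
  p = 0 and q = 0 → (0, 0)
  p + q = 5 and q = 0 → (5, 0)
  p + q = 5 and p = 0 → (0, 5)

Vertices: (0, 0), (5, 0), (0, 5)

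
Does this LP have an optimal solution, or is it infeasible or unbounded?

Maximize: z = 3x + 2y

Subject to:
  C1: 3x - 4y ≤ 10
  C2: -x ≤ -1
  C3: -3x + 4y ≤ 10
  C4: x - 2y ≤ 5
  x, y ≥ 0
Feasible point: (1, 0) satisfies every constraint, so the LP is feasible.
Direction d = (4, 3): for each constraint row a, a·d ≤ 0 —
  (3)(4) + (-4)(3) = 0 ≤ 0
  (-1)(4) + (0)(3) = -4 ≤ 0
  (-3)(4) + (4)(3) = 0 ≤ 0
  (1)(4) + (-2)(3) = -2 ≤ 0
and d ≥ 0, so (1, 0) + t·d stays feasible for every t ≥ 0. Along this ray z = 3x + 2y changes by 18 per unit t, so z → +∞.

The LP is unbounded; z can be made arbitrarily large.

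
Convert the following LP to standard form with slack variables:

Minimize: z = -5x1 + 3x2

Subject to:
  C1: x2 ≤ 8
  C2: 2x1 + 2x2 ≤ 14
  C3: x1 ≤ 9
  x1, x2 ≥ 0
min z = -5x1 + 3x2

s.t.
  x2 + s1 = 8
  2x1 + 2x2 + s2 = 14
  x1 + s3 = 9
  x1, x2, s1, s2, s3 ≥ 0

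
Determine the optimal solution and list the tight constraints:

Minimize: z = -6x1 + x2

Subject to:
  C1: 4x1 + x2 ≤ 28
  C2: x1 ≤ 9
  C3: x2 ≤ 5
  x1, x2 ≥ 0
Optimal: x1 = 7, x2 = 0
Binding: C1, x2 ≥ 0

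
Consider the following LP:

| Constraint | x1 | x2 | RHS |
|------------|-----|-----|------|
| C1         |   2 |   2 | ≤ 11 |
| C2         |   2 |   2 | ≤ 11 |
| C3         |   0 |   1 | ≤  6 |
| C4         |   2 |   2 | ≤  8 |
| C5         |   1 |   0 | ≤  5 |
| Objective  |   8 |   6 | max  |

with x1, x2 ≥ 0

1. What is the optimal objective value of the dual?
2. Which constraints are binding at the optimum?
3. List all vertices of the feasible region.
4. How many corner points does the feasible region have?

1. 32 (by strong duality, equal to the primal optimum)
2. C4, x2 ≥ 0
3. (0, 0), (4, 0), (0, 4)
4. 3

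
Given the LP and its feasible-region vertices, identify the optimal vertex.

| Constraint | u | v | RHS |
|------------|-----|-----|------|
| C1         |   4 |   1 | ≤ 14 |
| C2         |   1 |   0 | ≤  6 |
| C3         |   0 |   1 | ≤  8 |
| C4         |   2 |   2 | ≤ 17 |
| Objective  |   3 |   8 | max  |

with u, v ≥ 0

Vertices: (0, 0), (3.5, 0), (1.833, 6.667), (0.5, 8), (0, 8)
Evaluating z = 3u + 8v at each vertex:
  (0, 0): z = 0
  (3.5, 0): z = 10.5
  (1.833, 6.667): z = 58.83
  (0.5, 8): z = 65.5
  (0, 8): z = 64

The largest value is z = 65.5, attained at (0.5, 8).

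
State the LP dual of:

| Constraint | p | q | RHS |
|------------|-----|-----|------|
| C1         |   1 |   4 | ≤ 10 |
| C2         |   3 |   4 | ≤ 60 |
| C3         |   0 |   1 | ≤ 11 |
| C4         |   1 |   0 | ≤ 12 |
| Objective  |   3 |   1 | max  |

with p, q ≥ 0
Minimize: z = 10y1 + 60y2 + 11y3 + 12y4

Subject to:
  C1: -y1 - 3y2 - y4 ≤ -3
  C2: -4y1 - 4y2 - y3 ≤ -1
  y1, y2, y3, y4 ≥ 0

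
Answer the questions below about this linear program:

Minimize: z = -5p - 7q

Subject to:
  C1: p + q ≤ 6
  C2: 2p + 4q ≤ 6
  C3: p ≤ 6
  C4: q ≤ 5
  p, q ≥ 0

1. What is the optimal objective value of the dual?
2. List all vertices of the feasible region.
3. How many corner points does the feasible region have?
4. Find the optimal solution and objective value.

1. -15 (by strong duality, equal to the primal optimum)
2. (0, 0), (3, 0), (0, 1.5)
3. 3
4. p = 3, q = 0, z = -15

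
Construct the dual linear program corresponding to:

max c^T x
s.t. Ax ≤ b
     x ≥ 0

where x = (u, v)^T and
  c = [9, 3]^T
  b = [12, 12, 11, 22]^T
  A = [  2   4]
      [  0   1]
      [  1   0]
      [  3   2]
Minimize: z = 12y1 + 12y2 + 11y3 + 22y4

Subject to:
  C1: -2y1 - y3 - 3y4 ≤ -9
  C2: -4y1 - y2 - 2y4 ≤ -3
  y1, y2, y3, y4 ≥ 0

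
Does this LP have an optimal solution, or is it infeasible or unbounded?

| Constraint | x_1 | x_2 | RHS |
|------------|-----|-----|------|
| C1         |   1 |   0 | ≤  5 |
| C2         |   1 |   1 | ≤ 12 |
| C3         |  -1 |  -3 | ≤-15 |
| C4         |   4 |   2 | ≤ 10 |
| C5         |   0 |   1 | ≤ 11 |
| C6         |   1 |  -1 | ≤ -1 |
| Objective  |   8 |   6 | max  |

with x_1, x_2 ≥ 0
The point (0, 5) satisfies every constraint, so the LP is feasible; the constraints give x_1 ≤ 5 and x_2 ≤ 11, which with x_1, x_2 ≥ 0 keep the feasible region inside a bounded box. A feasible, bounded LP attains a finite optimum at a vertex.

Evaluating z = 8x_1 + 6x_2 at each vertex:
  (0, 5): z = 30

The LP has an optimal solution: (0, 5) with z = 30.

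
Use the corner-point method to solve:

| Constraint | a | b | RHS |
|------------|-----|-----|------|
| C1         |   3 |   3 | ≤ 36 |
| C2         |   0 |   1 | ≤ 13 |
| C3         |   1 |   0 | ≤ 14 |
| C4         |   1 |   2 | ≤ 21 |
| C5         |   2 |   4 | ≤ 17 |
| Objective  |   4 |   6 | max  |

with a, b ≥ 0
Each vertex is the intersection of two constraint boundaries that also satisfies all remaining constraints:
  a = 0 and b = 0 → (0, 0)
  2a + 4b = 17 and b = 0 → (8.5, 0)
  2a + 4b = 17 and a = 0 → (0, 4.25)

Evaluating z = 4a + 6b at each vertex:
  (0, 0): z = 0
  (8.5, 0): z = 34
  (0, 4.25): z = 25.5

The maximum is at (8.5, 0) with z = 34.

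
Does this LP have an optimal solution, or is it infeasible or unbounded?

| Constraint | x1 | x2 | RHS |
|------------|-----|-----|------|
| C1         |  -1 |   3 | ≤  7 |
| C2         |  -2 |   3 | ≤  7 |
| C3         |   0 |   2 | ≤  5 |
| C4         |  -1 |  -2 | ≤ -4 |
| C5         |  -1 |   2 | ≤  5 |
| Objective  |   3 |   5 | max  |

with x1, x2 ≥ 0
Feasible point: (0, 2) satisfies every constraint, so the LP is feasible.
Direction d = (1, 0): for each constraint row a, a·d ≤ 0 —
  (-1)(1) + (3)(0) = -1 ≤ 0
  (-2)(1) + (3)(0) = -2 ≤ 0
  (0)(1) + (2)(0) = 0 ≤ 0
  (-1)(1) + (-2)(0) = -1 ≤ 0
  (-1)(1) + (2)(0) = -1 ≤ 0
and d ≥ 0, so (0, 2) + t·d stays feasible for every t ≥ 0. Along this ray z = 3x1 + 5x2 changes by 3 per unit t, so z → +∞.

The LP is unbounded; z can be made arbitrarily large.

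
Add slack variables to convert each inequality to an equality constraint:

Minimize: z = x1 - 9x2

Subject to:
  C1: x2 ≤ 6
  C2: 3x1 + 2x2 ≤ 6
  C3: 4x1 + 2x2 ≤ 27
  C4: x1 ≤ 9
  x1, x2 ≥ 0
min z = x1 - 9x2

s.t.
  x2 + s1 = 6
  3x1 + 2x2 + s2 = 6
  4x1 + 2x2 + s3 = 27
  x1 + s4 = 9
  x1, x2, s1, s2, s3, s4 ≥ 0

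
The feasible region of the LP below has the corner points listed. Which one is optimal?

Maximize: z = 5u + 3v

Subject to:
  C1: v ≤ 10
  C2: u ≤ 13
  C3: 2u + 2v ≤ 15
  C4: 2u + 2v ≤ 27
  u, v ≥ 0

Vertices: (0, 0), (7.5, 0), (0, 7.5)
(7.5, 0) with z = 37.5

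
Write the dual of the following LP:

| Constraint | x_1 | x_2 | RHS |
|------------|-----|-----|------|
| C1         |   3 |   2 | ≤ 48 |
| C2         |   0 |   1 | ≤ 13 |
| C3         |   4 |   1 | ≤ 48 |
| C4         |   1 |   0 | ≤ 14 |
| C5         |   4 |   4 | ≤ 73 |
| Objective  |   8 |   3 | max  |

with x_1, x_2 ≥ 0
Minimize: z = 48y1 + 13y2 + 48y3 + 14y4 + 73y5

Subject to:
  C1: -3y1 - 4y3 - y4 - 4y5 ≤ -8
  C2: -2y1 - y2 - y3 - 4y5 ≤ -3
  y1, y2, y3, y4, y5 ≥ 0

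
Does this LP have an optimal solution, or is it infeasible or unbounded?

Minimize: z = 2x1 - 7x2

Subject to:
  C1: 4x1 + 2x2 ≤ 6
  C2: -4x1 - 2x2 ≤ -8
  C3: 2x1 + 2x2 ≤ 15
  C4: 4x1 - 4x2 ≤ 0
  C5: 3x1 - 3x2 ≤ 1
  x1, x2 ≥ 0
C1 requires 4x1 + 2x2 ≤ 6, while C2 (-4x1 - 2x2 ≤ -8) is equivalent to 4x1 + 2x2 ≥ 8. Together they would need 8 ≤ 4x1 + 2x2 ≤ 6, which is impossible since 8 > 6. No point satisfies all constraints.

The feasible region is empty; the LP is infeasible.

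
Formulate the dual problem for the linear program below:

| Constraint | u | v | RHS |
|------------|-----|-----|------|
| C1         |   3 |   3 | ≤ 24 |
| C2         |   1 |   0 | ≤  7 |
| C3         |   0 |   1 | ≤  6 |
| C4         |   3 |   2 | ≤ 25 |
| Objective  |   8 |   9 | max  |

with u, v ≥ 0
Minimize: z = 24y1 + 7y2 + 6y3 + 25y4

Subject to:
  C1: -3y1 - y2 - 3y4 ≤ -8
  C2: -3y1 - y3 - 2y4 ≤ -9
  y1, y2, y3, y4 ≥ 0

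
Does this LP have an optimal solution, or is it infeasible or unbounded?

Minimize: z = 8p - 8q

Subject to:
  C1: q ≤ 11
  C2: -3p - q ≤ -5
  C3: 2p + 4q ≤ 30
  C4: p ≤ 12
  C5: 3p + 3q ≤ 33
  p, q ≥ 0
The point (0, 7.5) satisfies every constraint, so the LP is feasible; the constraints give p ≤ 12 and q ≤ 11, which with p, q ≥ 0 keep the feasible region inside a bounded box. A feasible, bounded LP attains a finite optimum at a vertex.

Evaluating z = 8p - 8q at each vertex:
  (1.667, 0): z = 13.33
  (11, 0): z = 88
  (7, 4): z = 24
  (0, 7.5): z = -60
  (0, 5): z = -40

The LP has an optimal solution: (0, 7.5) with z = -60.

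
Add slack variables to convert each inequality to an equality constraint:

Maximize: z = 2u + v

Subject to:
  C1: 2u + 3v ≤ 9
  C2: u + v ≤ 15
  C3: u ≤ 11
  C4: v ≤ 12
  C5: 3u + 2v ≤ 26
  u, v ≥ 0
max z = 2u + v

s.t.
  2u + 3v + s1 = 9
  u + v + s2 = 15
  u + s3 = 11
  v + s4 = 12
  3u + 2v + s5 = 26
  u, v, s1, s2, s3, s4, s5 ≥ 0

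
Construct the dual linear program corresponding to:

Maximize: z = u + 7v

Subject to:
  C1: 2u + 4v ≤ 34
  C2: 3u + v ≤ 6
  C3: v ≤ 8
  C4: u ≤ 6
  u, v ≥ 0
Minimize: z = 34y1 + 6y2 + 8y3 + 6y4

Subject to:
  C1: -2y1 - 3y2 - y4 ≤ -1
  C2: -4y1 - y2 - y3 ≤ -7
  y1, y2, y3, y4 ≥ 0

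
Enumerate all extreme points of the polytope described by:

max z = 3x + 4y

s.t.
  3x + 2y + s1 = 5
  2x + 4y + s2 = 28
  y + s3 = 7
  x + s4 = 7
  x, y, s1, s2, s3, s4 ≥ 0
Each vertex is the intersection of two constraint boundaries that also satisfies all remaining constraints:
  x = 0 and y = 0 → (0, 0)
  3x + 2y = 5 and y = 0 → (1.667, 0)
  3x + 2y = 5 and x = 0 → (0, 2.5)

Vertices: (0, 0), (1.667, 0), (0, 2.5)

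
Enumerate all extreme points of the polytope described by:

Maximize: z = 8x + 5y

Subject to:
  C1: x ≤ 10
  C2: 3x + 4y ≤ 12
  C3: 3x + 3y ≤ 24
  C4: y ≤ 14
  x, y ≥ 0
Each vertex is the intersection of two constraint boundaries that also satisfies all remaining constraints:
  x = 0 and y = 0 → (0, 0)
  3x + 4y = 12 and y = 0 → (4, 0)
  3x + 4y = 12 and x = 0 → (0, 3)

Vertices: (0, 0), (4, 0), (0, 3)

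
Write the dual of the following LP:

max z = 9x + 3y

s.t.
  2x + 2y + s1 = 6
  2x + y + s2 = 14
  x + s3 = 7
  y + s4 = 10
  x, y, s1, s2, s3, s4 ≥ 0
Minimize: z = 6y1 + 14y2 + 7y3 + 10y4

Subject to:
  C1: -2y1 - 2y2 - y3 ≤ -9
  C2: -2y1 - y2 - y4 ≤ -3
  y1, y2, y3, y4 ≥ 0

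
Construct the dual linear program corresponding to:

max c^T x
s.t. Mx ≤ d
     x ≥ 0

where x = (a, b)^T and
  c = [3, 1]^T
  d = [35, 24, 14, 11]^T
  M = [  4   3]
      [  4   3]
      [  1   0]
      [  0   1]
Minimize: z = 35y1 + 24y2 + 14y3 + 11y4

Subject to:
  C1: -4y1 - 4y2 - y3 ≤ -3
  C2: -3y1 - 3y2 - y4 ≤ -1
  y1, y2, y3, y4 ≥ 0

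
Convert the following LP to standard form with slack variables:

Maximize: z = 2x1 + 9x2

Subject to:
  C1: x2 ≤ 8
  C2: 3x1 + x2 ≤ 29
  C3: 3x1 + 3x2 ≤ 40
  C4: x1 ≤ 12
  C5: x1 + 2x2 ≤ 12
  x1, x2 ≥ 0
max z = 2x1 + 9x2

s.t.
  x2 + s1 = 8
  3x1 + x2 + s2 = 29
  3x1 + 3x2 + s3 = 40
  x1 + s4 = 12
  x1 + 2x2 + s5 = 12
  x1, x2, s1, s2, s3, s4, s5 ≥ 0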